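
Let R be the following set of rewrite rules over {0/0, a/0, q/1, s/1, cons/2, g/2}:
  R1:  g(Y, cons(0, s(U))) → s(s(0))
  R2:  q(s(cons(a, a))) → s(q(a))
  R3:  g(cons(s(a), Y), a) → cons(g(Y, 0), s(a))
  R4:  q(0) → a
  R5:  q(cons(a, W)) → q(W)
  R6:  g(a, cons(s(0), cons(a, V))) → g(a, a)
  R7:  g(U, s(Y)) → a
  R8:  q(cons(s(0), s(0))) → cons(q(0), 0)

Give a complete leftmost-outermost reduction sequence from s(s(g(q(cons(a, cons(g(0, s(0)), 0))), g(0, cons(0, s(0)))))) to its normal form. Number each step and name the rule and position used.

1. s(s(g(q(cons(a, cons(g(0, s(0)), 0))), g(0, cons(0, s(0))))))  →  s(s(g(q(cons(g(0, s(0)), 0)), g(0, cons(0, s(0))))))   [R5 at 1.1.1]
2. s(s(g(q(cons(g(0, s(0)), 0)), g(0, cons(0, s(0))))))  →  s(s(g(q(cons(a, 0)), g(0, cons(0, s(0))))))   [R7 at 1.1.1.1.1]
3. s(s(g(q(cons(a, 0)), g(0, cons(0, s(0))))))  →  s(s(g(q(0), g(0, cons(0, s(0))))))   [R5 at 1.1.1]
4. s(s(g(q(0), g(0, cons(0, s(0))))))  →  s(s(g(a, g(0, cons(0, s(0))))))   [R4 at 1.1.1]
5. s(s(g(a, g(0, cons(0, s(0))))))  →  s(s(g(a, s(s(0)))))   [R1 at 1.1.2]
6. s(s(g(a, s(s(0)))))  →  s(s(a))   [R7 at 1.1]

s(s(a))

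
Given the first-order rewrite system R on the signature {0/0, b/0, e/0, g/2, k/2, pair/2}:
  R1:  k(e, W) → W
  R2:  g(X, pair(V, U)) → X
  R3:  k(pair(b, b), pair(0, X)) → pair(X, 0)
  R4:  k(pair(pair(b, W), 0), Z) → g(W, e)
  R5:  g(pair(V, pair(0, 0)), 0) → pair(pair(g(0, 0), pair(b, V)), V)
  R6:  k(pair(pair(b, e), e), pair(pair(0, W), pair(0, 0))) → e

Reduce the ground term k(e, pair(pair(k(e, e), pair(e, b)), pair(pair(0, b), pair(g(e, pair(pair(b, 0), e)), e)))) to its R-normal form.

pair(pair(e, pair(e, b)), pair(pair(0, b), pair(e, e)))

1. k(e, pair(pair(k(e, e), pair(e, b)), pair(pair(0, b), pair(g(e, pair(pair(b, 0), e)), e))))  →  pair(pair(k(e, e), pair(e, b)), pair(pair(0, b), pair(g(e, pair(pair(b, 0), e)), e)))   [R1 at ε]
2. pair(pair(k(e, e), pair(e, b)), pair(pair(0, b), pair(g(e, pair(pair(b, 0), e)), e)))  →  pair(pair(e, pair(e, b)), pair(pair(0, b), pair(g(e, pair(pair(b, 0), e)), e)))   [R1 at 1.1]
3. pair(pair(e, pair(e, b)), pair(pair(0, b), pair(g(e, pair(pair(b, 0), e)), e)))  →  pair(pair(e, pair(e, b)), pair(pair(0, b), pair(e, e)))   [R2 at 2.2.1]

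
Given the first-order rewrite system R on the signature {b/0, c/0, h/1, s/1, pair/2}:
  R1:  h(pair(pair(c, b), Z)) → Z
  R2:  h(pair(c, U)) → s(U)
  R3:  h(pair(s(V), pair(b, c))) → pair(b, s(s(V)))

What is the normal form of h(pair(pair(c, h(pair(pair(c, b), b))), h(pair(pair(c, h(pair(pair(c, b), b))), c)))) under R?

c

1. h(pair(pair(c, h(pair(pair(c, b), b))), h(pair(pair(c, h(pair(pair(c, b), b))), c))))  →  h(pair(pair(c, b), h(pair(pair(c, h(pair(pair(c, b), b))), c))))   [R1 at 1.1.2]
2. h(pair(pair(c, b), h(pair(pair(c, h(pair(pair(c, b), b))), c))))  →  h(pair(pair(c, h(pair(pair(c, b), b))), c))   [R1 at ε]
3. h(pair(pair(c, h(pair(pair(c, b), b))), c))  →  h(pair(pair(c, b), c))   [R1 at 1.1.2]
4. h(pair(pair(c, b), c))  →  c   [R1 at ε]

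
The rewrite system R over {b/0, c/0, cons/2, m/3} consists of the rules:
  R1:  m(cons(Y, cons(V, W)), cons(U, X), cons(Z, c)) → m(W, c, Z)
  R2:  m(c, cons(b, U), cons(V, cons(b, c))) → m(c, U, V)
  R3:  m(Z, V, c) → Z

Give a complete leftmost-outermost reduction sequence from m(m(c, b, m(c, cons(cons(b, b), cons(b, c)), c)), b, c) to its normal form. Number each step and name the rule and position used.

1. m(m(c, b, m(c, cons(cons(b, b), cons(b, c)), c)), b, c)  →  m(c, b, m(c, cons(cons(b, b), cons(b, c)), c))   [R3 at ε]
2. m(c, b, m(c, cons(cons(b, b), cons(b, c)), c))  →  m(c, b, c)   [R3 at 3]
3. m(c, b, c)  →  c   [R3 at ε]

c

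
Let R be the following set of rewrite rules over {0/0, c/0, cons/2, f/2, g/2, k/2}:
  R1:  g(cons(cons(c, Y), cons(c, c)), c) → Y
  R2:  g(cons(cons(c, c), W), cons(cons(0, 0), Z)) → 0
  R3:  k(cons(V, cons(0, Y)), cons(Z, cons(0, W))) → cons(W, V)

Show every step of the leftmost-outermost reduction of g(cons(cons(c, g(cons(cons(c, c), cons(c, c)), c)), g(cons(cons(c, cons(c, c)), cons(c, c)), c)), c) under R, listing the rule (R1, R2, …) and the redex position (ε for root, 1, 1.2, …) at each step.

1. g(cons(cons(c, g(cons(cons(c, c), cons(c, c)), c)), g(cons(cons(c, cons(c, c)), cons(c, c)), c)), c)  →  g(cons(cons(c, c), g(cons(cons(c, cons(c, c)), cons(c, c)), c)), c)   [R1 at 1.1.2]
2. g(cons(cons(c, c), g(cons(cons(c, cons(c, c)), cons(c, c)), c)), c)  →  g(cons(cons(c, c), cons(c, c)), c)   [R1 at 1.2]
3. g(cons(cons(c, c), cons(c, c)), c)  →  c   [R1 at ε]

c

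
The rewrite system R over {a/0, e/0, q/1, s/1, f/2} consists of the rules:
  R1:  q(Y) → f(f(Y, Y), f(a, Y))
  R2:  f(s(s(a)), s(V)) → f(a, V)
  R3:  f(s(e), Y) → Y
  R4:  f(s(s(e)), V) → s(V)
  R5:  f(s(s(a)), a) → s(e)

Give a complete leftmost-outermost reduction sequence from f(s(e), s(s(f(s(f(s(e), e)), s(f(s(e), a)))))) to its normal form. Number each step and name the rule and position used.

1. f(s(e), s(s(f(s(f(s(e), e)), s(f(s(e), a))))))  →  s(s(f(s(f(s(e), e)), s(f(s(e), a)))))   [R3 at ε]
2. s(s(f(s(f(s(e), e)), s(f(s(e), a)))))  →  s(s(f(s(e), s(f(s(e), a)))))   [R3 at 1.1.1.1]
3. s(s(f(s(e), s(f(s(e), a)))))  →  s(s(s(f(s(e), a))))   [R3 at 1.1]
4. s(s(s(f(s(e), a))))  →  s(s(s(a)))   [R3 at 1.1.1]

s(s(s(a)))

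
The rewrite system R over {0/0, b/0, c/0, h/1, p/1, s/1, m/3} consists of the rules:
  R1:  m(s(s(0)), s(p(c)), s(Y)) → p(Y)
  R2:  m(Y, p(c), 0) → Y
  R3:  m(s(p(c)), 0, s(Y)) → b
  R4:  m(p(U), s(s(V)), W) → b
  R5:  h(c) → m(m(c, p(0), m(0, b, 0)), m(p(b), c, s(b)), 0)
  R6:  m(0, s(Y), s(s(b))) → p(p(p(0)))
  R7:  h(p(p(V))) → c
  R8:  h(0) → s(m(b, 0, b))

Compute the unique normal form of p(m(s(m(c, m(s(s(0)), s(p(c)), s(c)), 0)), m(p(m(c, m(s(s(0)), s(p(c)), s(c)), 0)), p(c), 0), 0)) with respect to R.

1. p(m(s(m(c, m(s(s(0)), s(p(c)), s(c)), 0)), m(p(m(c, m(s(s(0)), s(p(c)), s(c)), 0)), p(c), 0), 0))  →  p(m(s(m(c, p(c), 0)), m(p(m(c, m(s(s(0)), s(p(c)), s(c)), 0)), p(c), 0), 0))   [R1 at 1.1.1.2]
2. p(m(s(m(c, p(c), 0)), m(p(m(c, m(s(s(0)), s(p(c)), s(c)), 0)), p(c), 0), 0))  →  p(m(s(c), m(p(m(c, m(s(s(0)), s(p(c)), s(c)), 0)), p(c), 0), 0))   [R2 at 1.1.1]
3. p(m(s(c), m(p(m(c, m(s(s(0)), s(p(c)), s(c)), 0)), p(c), 0), 0))  →  p(m(s(c), p(m(c, m(s(s(0)), s(p(c)), s(c)), 0)), 0))   [R2 at 1.2]
4. p(m(s(c), p(m(c, m(s(s(0)), s(p(c)), s(c)), 0)), 0))  →  p(m(s(c), p(m(c, p(c), 0)), 0))   [R1 at 1.2.1.2]
5. p(m(s(c), p(m(c, p(c), 0)), 0))  →  p(m(s(c), p(c), 0))   [R2 at 1.2.1]
6. p(m(s(c), p(c), 0))  →  p(s(c))   [R2 at 1]

p(s(c))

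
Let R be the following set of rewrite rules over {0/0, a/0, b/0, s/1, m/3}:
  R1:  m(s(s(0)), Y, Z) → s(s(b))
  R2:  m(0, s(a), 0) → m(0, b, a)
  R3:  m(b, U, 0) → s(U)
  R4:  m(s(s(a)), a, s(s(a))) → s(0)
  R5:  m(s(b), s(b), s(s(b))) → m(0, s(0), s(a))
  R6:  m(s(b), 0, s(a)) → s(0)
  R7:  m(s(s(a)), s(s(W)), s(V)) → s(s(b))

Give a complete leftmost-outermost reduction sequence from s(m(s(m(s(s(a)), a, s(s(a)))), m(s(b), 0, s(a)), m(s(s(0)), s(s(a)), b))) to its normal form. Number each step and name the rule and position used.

s(s(s(b)))

1. s(m(s(m(s(s(a)), a, s(s(a)))), m(s(b), 0, s(a)), m(s(s(0)), s(s(a)), b)))  →  s(m(s(s(0)), m(s(b), 0, s(a)), m(s(s(0)), s(s(a)), b)))   [R4 at 1.1.1]
2. s(m(s(s(0)), m(s(b), 0, s(a)), m(s(s(0)), s(s(a)), b)))  →  s(s(s(b)))   [R1 at 1]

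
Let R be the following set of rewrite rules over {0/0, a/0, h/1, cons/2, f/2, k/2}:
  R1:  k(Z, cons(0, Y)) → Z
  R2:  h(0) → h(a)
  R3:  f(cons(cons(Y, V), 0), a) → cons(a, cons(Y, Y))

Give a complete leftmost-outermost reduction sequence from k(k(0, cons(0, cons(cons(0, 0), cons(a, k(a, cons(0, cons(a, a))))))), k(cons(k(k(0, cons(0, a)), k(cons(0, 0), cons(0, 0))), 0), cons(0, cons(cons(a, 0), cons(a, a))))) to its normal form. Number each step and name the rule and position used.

1. k(k(0, cons(0, cons(cons(0, 0), cons(a, k(a, cons(0, cons(a, a))))))), k(cons(k(k(0, cons(0, a)), k(cons(0, 0), cons(0, 0))), 0), cons(0, cons(cons(a, 0), cons(a, a)))))  →  k(0, k(cons(k(k(0, cons(0, a)), k(cons(0, 0), cons(0, 0))), 0), cons(0, cons(cons(a, 0), cons(a, a)))))   [R1 at 1]
2. k(0, k(cons(k(k(0, cons(0, a)), k(cons(0, 0), cons(0, 0))), 0), cons(0, cons(cons(a, 0), cons(a, a)))))  →  k(0, cons(k(k(0, cons(0, a)), k(cons(0, 0), cons(0, 0))), 0))   [R1 at 2]
3. k(0, cons(k(k(0, cons(0, a)), k(cons(0, 0), cons(0, 0))), 0))  →  k(0, cons(k(0, k(cons(0, 0), cons(0, 0))), 0))   [R1 at 2.1.1]
4. k(0, cons(k(0, k(cons(0, 0), cons(0, 0))), 0))  →  k(0, cons(k(0, cons(0, 0)), 0))   [R1 at 2.1.2]
5. k(0, cons(k(0, cons(0, 0)), 0))  →  k(0, cons(0, 0))   [R1 at 2.1]
6. k(0, cons(0, 0))  →  0   [R1 at ε]

0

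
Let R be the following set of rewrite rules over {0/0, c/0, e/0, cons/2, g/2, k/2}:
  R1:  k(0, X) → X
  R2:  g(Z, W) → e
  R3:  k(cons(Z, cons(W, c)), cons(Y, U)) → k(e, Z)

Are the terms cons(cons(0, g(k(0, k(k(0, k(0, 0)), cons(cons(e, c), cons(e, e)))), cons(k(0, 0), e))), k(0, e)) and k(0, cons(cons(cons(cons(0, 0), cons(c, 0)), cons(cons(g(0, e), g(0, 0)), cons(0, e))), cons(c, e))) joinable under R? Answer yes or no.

Reduce t₁ = cons(cons(0, g(k(0, k(k(0, k(0, 0)), cons(cons(e, c), cons(e, e)))), cons(k(0, 0), e))), k(0, e)):
1. cons(cons(0, g(k(0, k(k(0, k(0, 0)), cons(cons(e, c), cons(e, e)))), cons(k(0, 0), e))), k(0, e))  →  cons(cons(0, e), k(0, e))   [R2 at 1.2]
2. cons(cons(0, e), k(0, e))  →  cons(cons(0, e), e)   [R1 at 2]

Reduce t₂ = k(0, cons(cons(cons(cons(0, 0), cons(c, 0)), cons(cons(g(0, e), g(0, 0)), cons(0, e))), cons(c, e))):
1. k(0, cons(cons(cons(cons(0, 0), cons(c, 0)), cons(cons(g(0, e), g(0, 0)), cons(0, e))), cons(c, e)))  →  cons(cons(cons(cons(0, 0), cons(c, 0)), cons(cons(g(0, e), g(0, 0)), cons(0, e))), cons(c, e))   [R1 at ε]
2. cons(cons(cons(cons(0, 0), cons(c, 0)), cons(cons(g(0, e), g(0, 0)), cons(0, e))), cons(c, e))  →  cons(cons(cons(cons(0, 0), cons(c, 0)), cons(cons(e, g(0, 0)), cons(0, e))), cons(c, e))   [R2 at 1.2.1.1]
3. cons(cons(cons(cons(0, 0), cons(c, 0)), cons(cons(e, g(0, 0)), cons(0, e))), cons(c, e))  →  cons(cons(cons(cons(0, 0), cons(c, 0)), cons(cons(e, e), cons(0, e))), cons(c, e))   [R2 at 1.2.1.2]

no — NF(t₁) = cons(cons(0, e), e), NF(t₂) = cons(cons(cons(cons(0, 0), cons(c, 0)), cons(cons(e, e), cons(0, e))), cons(c, e))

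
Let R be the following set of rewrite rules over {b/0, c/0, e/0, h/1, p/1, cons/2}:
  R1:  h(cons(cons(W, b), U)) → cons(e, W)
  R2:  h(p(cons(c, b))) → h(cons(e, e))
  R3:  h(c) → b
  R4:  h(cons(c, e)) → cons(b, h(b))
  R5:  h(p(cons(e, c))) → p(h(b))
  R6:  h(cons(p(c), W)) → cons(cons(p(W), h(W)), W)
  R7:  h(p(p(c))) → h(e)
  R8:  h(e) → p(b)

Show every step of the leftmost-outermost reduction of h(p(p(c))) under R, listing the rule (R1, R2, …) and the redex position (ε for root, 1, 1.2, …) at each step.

1. h(p(p(c)))  →  h(e)   [R7 at ε]
2. h(e)  →  p(b)   [R8 at ε]

p(b)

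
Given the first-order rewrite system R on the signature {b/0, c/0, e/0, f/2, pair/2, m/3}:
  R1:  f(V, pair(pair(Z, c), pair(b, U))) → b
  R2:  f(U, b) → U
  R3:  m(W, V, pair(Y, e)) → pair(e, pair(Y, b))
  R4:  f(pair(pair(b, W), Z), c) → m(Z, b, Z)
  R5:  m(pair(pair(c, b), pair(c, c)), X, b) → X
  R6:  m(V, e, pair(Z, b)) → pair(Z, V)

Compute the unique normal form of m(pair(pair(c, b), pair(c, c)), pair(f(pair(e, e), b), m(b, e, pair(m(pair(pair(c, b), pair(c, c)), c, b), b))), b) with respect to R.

pair(pair(e, e), pair(c, b))

1. m(pair(pair(c, b), pair(c, c)), pair(f(pair(e, e), b), m(b, e, pair(m(pair(pair(c, b), pair(c, c)), c, b), b))), b)  →  pair(f(pair(e, e), b), m(b, e, pair(m(pair(pair(c, b), pair(c, c)), c, b), b)))   [R5 at ε]
2. pair(f(pair(e, e), b), m(b, e, pair(m(pair(pair(c, b), pair(c, c)), c, b), b)))  →  pair(pair(e, e), m(b, e, pair(m(pair(pair(c, b), pair(c, c)), c, b), b)))   [R2 at 1]
3. pair(pair(e, e), m(b, e, pair(m(pair(pair(c, b), pair(c, c)), c, b), b)))  →  pair(pair(e, e), pair(m(pair(pair(c, b), pair(c, c)), c, b), b))   [R6 at 2]
4. pair(pair(e, e), pair(m(pair(pair(c, b), pair(c, c)), c, b), b))  →  pair(pair(e, e), pair(c, b))   [R5 at 2.1]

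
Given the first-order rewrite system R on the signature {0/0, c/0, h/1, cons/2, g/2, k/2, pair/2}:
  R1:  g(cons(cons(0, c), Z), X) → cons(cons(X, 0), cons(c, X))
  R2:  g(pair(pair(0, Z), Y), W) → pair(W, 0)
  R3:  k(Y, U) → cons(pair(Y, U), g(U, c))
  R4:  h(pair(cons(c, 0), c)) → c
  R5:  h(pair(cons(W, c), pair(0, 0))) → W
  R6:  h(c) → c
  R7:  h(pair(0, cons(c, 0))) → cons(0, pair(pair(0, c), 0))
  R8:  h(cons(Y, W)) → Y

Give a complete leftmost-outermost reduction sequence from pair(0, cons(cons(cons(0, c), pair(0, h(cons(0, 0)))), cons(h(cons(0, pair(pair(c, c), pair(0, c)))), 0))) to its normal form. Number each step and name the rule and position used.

pair(0, cons(cons(cons(0, c), pair(0, 0)), cons(0, 0)))

1. pair(0, cons(cons(cons(0, c), pair(0, h(cons(0, 0)))), cons(h(cons(0, pair(pair(c, c), pair(0, c)))), 0)))  →  pair(0, cons(cons(cons(0, c), pair(0, 0)), cons(h(cons(0, pair(pair(c, c), pair(0, c)))), 0)))   [R8 at 2.1.2.2]
2. pair(0, cons(cons(cons(0, c), pair(0, 0)), cons(h(cons(0, pair(pair(c, c), pair(0, c)))), 0)))  →  pair(0, cons(cons(cons(0, c), pair(0, 0)), cons(0, 0)))   [R8 at 2.2.1]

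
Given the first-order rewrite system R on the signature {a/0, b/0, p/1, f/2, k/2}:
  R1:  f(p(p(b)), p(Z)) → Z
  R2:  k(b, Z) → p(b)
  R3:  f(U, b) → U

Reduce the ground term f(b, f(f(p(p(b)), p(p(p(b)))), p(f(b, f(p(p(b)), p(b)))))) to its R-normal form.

1. f(b, f(f(p(p(b)), p(p(p(b)))), p(f(b, f(p(p(b)), p(b))))))  →  f(b, f(p(p(b)), p(f(b, f(p(p(b)), p(b))))))   [R1 at 2.1]
2. f(b, f(p(p(b)), p(f(b, f(p(p(b)), p(b))))))  →  f(b, f(b, f(p(p(b)), p(b))))   [R1 at 2]
3. f(b, f(b, f(p(p(b)), p(b))))  →  f(b, f(b, b))   [R1 at 2.2]
4. f(b, f(b, b))  →  f(b, b)   [R3 at 2]
5. f(b, b)  →  b   [R3 at ε]

b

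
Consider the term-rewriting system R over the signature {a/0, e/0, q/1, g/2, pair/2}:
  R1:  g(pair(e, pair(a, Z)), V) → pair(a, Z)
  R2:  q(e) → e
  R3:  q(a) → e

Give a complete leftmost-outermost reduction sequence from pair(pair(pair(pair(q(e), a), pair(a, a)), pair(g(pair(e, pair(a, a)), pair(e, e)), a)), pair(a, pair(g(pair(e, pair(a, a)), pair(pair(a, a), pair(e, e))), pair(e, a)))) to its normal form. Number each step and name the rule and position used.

pair(pair(pair(pair(e, a), pair(a, a)), pair(pair(a, a), a)), pair(a, pair(pair(a, a), pair(e, a))))

1. pair(pair(pair(pair(q(e), a), pair(a, a)), pair(g(pair(e, pair(a, a)), pair(e, e)), a)), pair(a, pair(g(pair(e, pair(a, a)), pair(pair(a, a), pair(e, e))), pair(e, a))))  →  pair(pair(pair(pair(e, a), pair(a, a)), pair(g(pair(e, pair(a, a)), pair(e, e)), a)), pair(a, pair(g(pair(e, pair(a, a)), pair(pair(a, a), pair(e, e))), pair(e, a))))   [R2 at 1.1.1.1]
2. pair(pair(pair(pair(e, a), pair(a, a)), pair(g(pair(e, pair(a, a)), pair(e, e)), a)), pair(a, pair(g(pair(e, pair(a, a)), pair(pair(a, a), pair(e, e))), pair(e, a))))  →  pair(pair(pair(pair(e, a), pair(a, a)), pair(pair(a, a), a)), pair(a, pair(g(pair(e, pair(a, a)), pair(pair(a, a), pair(e, e))), pair(e, a))))   [R1 at 1.2.1]
3. pair(pair(pair(pair(e, a), pair(a, a)), pair(pair(a, a), a)), pair(a, pair(g(pair(e, pair(a, a)), pair(pair(a, a), pair(e, e))), pair(e, a))))  →  pair(pair(pair(pair(e, a), pair(a, a)), pair(pair(a, a), a)), pair(a, pair(pair(a, a), pair(e, a))))   [R1 at 2.2.1]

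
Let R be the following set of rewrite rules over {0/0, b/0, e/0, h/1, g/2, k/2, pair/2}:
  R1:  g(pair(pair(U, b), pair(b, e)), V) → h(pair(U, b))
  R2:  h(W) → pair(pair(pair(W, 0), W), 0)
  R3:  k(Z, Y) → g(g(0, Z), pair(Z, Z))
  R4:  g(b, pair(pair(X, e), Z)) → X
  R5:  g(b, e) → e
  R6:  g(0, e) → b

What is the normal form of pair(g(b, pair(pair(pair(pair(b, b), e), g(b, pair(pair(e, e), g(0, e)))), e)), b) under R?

1. pair(g(b, pair(pair(pair(pair(b, b), e), g(b, pair(pair(e, e), g(0, e)))), e)), b)  →  pair(g(b, pair(pair(pair(pair(b, b), e), e), e)), b)   [R4 at 1.2.1.2]
2. pair(g(b, pair(pair(pair(pair(b, b), e), e), e)), b)  →  pair(pair(pair(b, b), e), b)   [R4 at 1]

pair(pair(pair(b, b), e), b)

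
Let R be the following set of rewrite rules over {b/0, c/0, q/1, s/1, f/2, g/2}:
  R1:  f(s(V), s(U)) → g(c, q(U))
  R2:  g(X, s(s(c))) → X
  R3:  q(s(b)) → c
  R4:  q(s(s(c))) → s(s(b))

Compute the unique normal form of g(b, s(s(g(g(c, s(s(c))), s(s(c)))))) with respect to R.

1. g(b, s(s(g(g(c, s(s(c))), s(s(c))))))  →  g(b, s(s(g(c, s(s(c))))))   [R2 at 2.1.1]
2. g(b, s(s(g(c, s(s(c))))))  →  g(b, s(s(c)))   [R2 at 2.1.1]
3. g(b, s(s(c)))  →  b   [R2 at ε]

b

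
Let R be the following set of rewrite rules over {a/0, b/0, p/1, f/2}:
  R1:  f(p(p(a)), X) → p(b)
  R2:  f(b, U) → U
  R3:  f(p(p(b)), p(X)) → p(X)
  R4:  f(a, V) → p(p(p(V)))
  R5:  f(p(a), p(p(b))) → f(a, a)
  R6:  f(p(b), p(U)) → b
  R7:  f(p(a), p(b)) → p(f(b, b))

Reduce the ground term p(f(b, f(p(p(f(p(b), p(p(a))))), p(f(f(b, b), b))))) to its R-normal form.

p(p(b))

1. p(f(b, f(p(p(f(p(b), p(p(a))))), p(f(f(b, b), b)))))  →  p(f(p(p(f(p(b), p(p(a))))), p(f(f(b, b), b))))   [R2 at 1]
2. p(f(p(p(f(p(b), p(p(a))))), p(f(f(b, b), b))))  →  p(f(p(p(b)), p(f(f(b, b), b))))   [R6 at 1.1.1.1]
3. p(f(p(p(b)), p(f(f(b, b), b))))  →  p(p(f(f(b, b), b)))   [R3 at 1]
4. p(p(f(f(b, b), b)))  →  p(p(f(b, b)))   [R2 at 1.1.1]
5. p(p(f(b, b)))  →  p(p(b))   [R2 at 1.1]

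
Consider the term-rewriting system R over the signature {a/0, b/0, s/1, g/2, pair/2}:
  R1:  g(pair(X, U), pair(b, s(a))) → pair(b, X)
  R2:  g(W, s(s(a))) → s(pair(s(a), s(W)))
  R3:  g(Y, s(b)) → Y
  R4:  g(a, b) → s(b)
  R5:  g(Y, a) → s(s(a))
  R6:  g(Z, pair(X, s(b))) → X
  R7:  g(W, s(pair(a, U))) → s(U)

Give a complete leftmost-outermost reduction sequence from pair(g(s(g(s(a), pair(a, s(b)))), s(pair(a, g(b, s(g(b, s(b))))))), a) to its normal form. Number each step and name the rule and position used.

1. pair(g(s(g(s(a), pair(a, s(b)))), s(pair(a, g(b, s(g(b, s(b))))))), a)  →  pair(s(g(b, s(g(b, s(b))))), a)   [R7 at 1]
2. pair(s(g(b, s(g(b, s(b))))), a)  →  pair(s(g(b, s(b))), a)   [R3 at 1.1.2.1]
3. pair(s(g(b, s(b))), a)  →  pair(s(b), a)   [R3 at 1.1]

pair(s(b), a)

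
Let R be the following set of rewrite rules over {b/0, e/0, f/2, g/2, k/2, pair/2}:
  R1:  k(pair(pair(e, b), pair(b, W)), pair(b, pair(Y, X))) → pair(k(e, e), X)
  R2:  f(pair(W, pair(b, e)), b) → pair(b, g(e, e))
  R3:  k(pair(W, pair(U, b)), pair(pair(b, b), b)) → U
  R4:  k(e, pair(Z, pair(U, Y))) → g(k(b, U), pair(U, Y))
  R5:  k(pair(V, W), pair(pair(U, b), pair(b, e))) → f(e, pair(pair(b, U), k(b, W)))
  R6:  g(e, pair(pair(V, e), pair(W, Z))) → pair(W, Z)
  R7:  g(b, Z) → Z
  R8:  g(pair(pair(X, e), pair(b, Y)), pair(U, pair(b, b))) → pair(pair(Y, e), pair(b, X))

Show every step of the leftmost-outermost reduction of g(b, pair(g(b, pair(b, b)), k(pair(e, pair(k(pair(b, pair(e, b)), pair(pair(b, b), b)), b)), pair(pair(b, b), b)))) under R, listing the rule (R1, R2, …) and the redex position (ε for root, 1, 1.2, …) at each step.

1. g(b, pair(g(b, pair(b, b)), k(pair(e, pair(k(pair(b, pair(e, b)), pair(pair(b, b), b)), b)), pair(pair(b, b), b))))  →  pair(g(b, pair(b, b)), k(pair(e, pair(k(pair(b, pair(e, b)), pair(pair(b, b), b)), b)), pair(pair(b, b), b)))   [R7 at ε]
2. pair(g(b, pair(b, b)), k(pair(e, pair(k(pair(b, pair(e, b)), pair(pair(b, b), b)), b)), pair(pair(b, b), b)))  →  pair(pair(b, b), k(pair(e, pair(k(pair(b, pair(e, b)), pair(pair(b, b), b)), b)), pair(pair(b, b), b)))   [R7 at 1]
3. pair(pair(b, b), k(pair(e, pair(k(pair(b, pair(e, b)), pair(pair(b, b), b)), b)), pair(pair(b, b), b)))  →  pair(pair(b, b), k(pair(b, pair(e, b)), pair(pair(b, b), b)))   [R3 at 2]
4. pair(pair(b, b), k(pair(b, pair(e, b)), pair(pair(b, b), b)))  →  pair(pair(b, b), e)   [R3 at 2]

pair(pair(b, b), e)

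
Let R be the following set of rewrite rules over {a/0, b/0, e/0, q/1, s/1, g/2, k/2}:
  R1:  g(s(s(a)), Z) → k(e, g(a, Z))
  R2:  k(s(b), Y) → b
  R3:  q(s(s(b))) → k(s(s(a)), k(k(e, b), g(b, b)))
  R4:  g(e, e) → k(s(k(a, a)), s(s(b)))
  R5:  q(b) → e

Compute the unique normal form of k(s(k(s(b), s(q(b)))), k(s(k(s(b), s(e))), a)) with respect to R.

b

1. k(s(k(s(b), s(q(b)))), k(s(k(s(b), s(e))), a))  →  k(s(b), k(s(k(s(b), s(e))), a))   [R2 at 1.1]
2. k(s(b), k(s(k(s(b), s(e))), a))  →  b   [R2 at ε]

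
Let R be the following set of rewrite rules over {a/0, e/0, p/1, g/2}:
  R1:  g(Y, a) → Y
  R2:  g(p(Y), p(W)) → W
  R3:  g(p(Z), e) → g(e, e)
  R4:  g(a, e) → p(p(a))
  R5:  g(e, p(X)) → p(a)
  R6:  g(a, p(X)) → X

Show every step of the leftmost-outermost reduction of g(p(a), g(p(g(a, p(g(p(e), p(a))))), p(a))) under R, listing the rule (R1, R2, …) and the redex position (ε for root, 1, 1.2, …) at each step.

1. g(p(a), g(p(g(a, p(g(p(e), p(a))))), p(a)))  →  g(p(a), a)   [R2 at 2]
2. g(p(a), a)  →  p(a)   [R1 at ε]

p(a)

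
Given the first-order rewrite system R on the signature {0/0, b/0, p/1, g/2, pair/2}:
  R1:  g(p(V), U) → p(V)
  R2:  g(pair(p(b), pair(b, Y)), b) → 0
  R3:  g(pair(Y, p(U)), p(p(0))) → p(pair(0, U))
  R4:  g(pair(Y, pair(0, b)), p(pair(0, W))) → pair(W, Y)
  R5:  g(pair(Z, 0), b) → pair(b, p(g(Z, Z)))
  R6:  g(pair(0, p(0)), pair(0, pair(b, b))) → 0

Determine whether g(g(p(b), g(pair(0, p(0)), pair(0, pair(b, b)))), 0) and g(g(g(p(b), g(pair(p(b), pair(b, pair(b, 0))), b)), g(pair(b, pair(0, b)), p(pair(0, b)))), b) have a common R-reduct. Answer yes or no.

Reduce t₁ = g(g(p(b), g(pair(0, p(0)), pair(0, pair(b, b)))), 0):
1. g(g(p(b), g(pair(0, p(0)), pair(0, pair(b, b)))), 0)  →  g(p(b), 0)   [R1 at 1]
2. g(p(b), 0)  →  p(b)   [R1 at ε]

Reduce t₂ = g(g(g(p(b), g(pair(p(b), pair(b, pair(b, 0))), b)), g(pair(b, pair(0, b)), p(pair(0, b)))), b):
1. g(g(g(p(b), g(pair(p(b), pair(b, pair(b, 0))), b)), g(pair(b, pair(0, b)), p(pair(0, b)))), b)  →  g(g(p(b), g(pair(b, pair(0, b)), p(pair(0, b)))), b)   [R1 at 1.1]
2. g(g(p(b), g(pair(b, pair(0, b)), p(pair(0, b)))), b)  →  g(p(b), b)   [R1 at 1]
3. g(p(b), b)  →  p(b)   [R1 at ε]

yes — NF(t₁) = p(b), NF(t₂) = p(b)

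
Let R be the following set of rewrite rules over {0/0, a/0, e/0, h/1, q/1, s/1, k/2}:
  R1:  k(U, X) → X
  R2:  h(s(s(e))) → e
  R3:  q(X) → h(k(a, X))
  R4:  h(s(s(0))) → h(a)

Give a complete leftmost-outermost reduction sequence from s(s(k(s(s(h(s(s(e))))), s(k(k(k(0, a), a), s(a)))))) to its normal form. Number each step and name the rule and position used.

s(s(s(s(a))))

1. s(s(k(s(s(h(s(s(e))))), s(k(k(k(0, a), a), s(a))))))  →  s(s(s(k(k(k(0, a), a), s(a)))))   [R1 at 1.1]
2. s(s(s(k(k(k(0, a), a), s(a)))))  →  s(s(s(s(a))))   [R1 at 1.1.1]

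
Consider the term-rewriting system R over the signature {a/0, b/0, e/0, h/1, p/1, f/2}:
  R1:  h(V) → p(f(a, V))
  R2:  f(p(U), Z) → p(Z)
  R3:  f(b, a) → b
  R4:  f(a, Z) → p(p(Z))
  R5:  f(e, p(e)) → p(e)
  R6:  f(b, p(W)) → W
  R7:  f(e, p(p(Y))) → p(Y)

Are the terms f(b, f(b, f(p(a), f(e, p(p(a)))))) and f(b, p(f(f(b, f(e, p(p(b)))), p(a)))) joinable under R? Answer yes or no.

yes — NF(t₁) = a, NF(t₂) = a

Reduce t₁ = f(b, f(b, f(p(a), f(e, p(p(a)))))):
1. f(b, f(b, f(p(a), f(e, p(p(a))))))  →  f(b, f(b, p(f(e, p(p(a))))))   [R2 at 2.2]
2. f(b, f(b, p(f(e, p(p(a))))))  →  f(b, f(e, p(p(a))))   [R6 at 2]
3. f(b, f(e, p(p(a))))  →  f(b, p(a))   [R7 at 2]
4. f(b, p(a))  →  a   [R6 at ε]

Reduce t₂ = f(b, p(f(f(b, f(e, p(p(b)))), p(a)))):
1. f(b, p(f(f(b, f(e, p(p(b)))), p(a))))  →  f(f(b, f(e, p(p(b)))), p(a))   [R6 at ε]
2. f(f(b, f(e, p(p(b)))), p(a))  →  f(f(b, p(b)), p(a))   [R7 at 1.2]
3. f(f(b, p(b)), p(a))  →  f(b, p(a))   [R6 at 1]
4. f(b, p(a))  →  a   [R6 at ε]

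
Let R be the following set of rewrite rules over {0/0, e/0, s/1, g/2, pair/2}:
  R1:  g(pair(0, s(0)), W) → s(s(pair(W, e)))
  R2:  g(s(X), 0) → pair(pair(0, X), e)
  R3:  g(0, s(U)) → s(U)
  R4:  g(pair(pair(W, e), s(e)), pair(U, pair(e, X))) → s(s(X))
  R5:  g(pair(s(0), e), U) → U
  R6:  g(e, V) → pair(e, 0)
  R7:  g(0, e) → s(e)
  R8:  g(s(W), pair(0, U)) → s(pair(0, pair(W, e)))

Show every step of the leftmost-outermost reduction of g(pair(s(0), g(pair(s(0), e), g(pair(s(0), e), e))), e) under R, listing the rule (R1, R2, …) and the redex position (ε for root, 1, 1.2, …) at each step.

e

1. g(pair(s(0), g(pair(s(0), e), g(pair(s(0), e), e))), e)  →  g(pair(s(0), g(pair(s(0), e), e)), e)   [R5 at 1.2]
2. g(pair(s(0), g(pair(s(0), e), e)), e)  →  g(pair(s(0), e), e)   [R5 at 1.2]
3. g(pair(s(0), e), e)  →  e   [R5 at ε]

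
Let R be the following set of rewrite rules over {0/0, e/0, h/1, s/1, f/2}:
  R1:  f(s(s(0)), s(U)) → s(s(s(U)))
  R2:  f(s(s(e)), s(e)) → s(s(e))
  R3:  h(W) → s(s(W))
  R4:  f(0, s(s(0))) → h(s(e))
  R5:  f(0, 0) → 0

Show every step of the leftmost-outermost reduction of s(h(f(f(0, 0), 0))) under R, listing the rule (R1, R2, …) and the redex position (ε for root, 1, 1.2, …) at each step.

1. s(h(f(f(0, 0), 0)))  →  s(s(s(f(f(0, 0), 0))))   [R3 at 1]
2. s(s(s(f(f(0, 0), 0))))  →  s(s(s(f(0, 0))))   [R5 at 1.1.1.1]
3. s(s(s(f(0, 0))))  →  s(s(s(0)))   [R5 at 1.1.1]

s(s(s(0)))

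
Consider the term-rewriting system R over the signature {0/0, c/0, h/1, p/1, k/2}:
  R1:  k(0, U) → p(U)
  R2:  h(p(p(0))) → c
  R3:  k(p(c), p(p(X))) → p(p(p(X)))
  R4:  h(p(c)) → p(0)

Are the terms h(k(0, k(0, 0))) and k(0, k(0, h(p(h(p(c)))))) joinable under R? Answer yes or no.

Reduce t₁ = h(k(0, k(0, 0))):
1. h(k(0, k(0, 0)))  →  h(p(k(0, 0)))   [R1 at 1]
2. h(p(k(0, 0)))  →  h(p(p(0)))   [R1 at 1.1]
3. h(p(p(0)))  →  c   [R2 at ε]

Reduce t₂ = k(0, k(0, h(p(h(p(c)))))):
1. k(0, k(0, h(p(h(p(c))))))  →  p(k(0, h(p(h(p(c))))))   [R1 at ε]
2. p(k(0, h(p(h(p(c))))))  →  p(p(h(p(h(p(c))))))   [R1 at 1]
3. p(p(h(p(h(p(c))))))  →  p(p(h(p(p(0)))))   [R4 at 1.1.1.1]
4. p(p(h(p(p(0)))))  →  p(p(c))   [R2 at 1.1]

no — NF(t₁) = c, NF(t₂) = p(p(c))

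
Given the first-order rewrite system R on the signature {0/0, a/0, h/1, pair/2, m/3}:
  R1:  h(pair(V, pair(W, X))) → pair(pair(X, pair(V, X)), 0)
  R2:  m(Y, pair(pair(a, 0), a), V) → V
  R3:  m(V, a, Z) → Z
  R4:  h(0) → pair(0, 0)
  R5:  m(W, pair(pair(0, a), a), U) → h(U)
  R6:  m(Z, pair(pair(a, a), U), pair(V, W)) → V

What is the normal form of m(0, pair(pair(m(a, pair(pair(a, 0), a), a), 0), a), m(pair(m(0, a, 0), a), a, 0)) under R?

0

1. m(0, pair(pair(m(a, pair(pair(a, 0), a), a), 0), a), m(pair(m(0, a, 0), a), a, 0))  →  m(0, pair(pair(a, 0), a), m(pair(m(0, a, 0), a), a, 0))   [R2 at 2.1.1]
2. m(0, pair(pair(a, 0), a), m(pair(m(0, a, 0), a), a, 0))  →  m(pair(m(0, a, 0), a), a, 0)   [R2 at ε]
3. m(pair(m(0, a, 0), a), a, 0)  →  0   [R3 at ε]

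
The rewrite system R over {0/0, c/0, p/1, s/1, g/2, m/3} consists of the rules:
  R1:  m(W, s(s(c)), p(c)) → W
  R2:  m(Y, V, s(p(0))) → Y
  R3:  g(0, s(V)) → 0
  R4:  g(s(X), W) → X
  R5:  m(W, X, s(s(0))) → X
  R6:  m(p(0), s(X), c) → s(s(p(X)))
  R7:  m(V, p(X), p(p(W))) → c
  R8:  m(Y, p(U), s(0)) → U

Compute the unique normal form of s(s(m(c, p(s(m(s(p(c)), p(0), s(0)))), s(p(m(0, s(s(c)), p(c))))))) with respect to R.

s(s(c))

1. s(s(m(c, p(s(m(s(p(c)), p(0), s(0)))), s(p(m(0, s(s(c)), p(c)))))))  →  s(s(m(c, p(s(0)), s(p(m(0, s(s(c)), p(c)))))))   [R8 at 1.1.2.1.1]
2. s(s(m(c, p(s(0)), s(p(m(0, s(s(c)), p(c)))))))  →  s(s(m(c, p(s(0)), s(p(0)))))   [R1 at 1.1.3.1.1]
3. s(s(m(c, p(s(0)), s(p(0)))))  →  s(s(c))   [R2 at 1.1]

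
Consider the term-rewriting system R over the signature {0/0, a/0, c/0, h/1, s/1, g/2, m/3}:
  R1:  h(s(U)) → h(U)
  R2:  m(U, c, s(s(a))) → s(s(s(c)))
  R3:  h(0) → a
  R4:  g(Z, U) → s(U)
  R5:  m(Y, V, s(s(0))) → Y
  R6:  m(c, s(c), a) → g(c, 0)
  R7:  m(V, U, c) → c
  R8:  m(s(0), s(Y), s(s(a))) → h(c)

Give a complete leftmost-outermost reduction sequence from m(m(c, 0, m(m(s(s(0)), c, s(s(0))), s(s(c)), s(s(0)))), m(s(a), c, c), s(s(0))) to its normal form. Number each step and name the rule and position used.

1. m(m(c, 0, m(m(s(s(0)), c, s(s(0))), s(s(c)), s(s(0)))), m(s(a), c, c), s(s(0)))  →  m(c, 0, m(m(s(s(0)), c, s(s(0))), s(s(c)), s(s(0))))   [R5 at ε]
2. m(c, 0, m(m(s(s(0)), c, s(s(0))), s(s(c)), s(s(0))))  →  m(c, 0, m(s(s(0)), c, s(s(0))))   [R5 at 3]
3. m(c, 0, m(s(s(0)), c, s(s(0))))  →  m(c, 0, s(s(0)))   [R5 at 3]
4. m(c, 0, s(s(0)))  →  c   [R5 at ε]

c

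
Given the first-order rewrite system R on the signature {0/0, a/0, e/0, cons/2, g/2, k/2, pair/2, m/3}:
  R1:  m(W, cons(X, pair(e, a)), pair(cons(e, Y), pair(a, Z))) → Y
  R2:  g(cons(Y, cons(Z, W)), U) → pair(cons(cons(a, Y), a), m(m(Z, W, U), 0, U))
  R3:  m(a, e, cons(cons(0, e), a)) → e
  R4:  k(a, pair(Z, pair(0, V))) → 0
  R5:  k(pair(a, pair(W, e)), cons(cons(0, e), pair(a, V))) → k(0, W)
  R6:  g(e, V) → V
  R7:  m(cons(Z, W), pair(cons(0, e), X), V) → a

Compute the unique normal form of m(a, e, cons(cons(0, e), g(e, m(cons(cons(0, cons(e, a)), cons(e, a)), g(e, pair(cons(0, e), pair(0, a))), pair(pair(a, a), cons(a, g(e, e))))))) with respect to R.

1. m(a, e, cons(cons(0, e), g(e, m(cons(cons(0, cons(e, a)), cons(e, a)), g(e, pair(cons(0, e), pair(0, a))), pair(pair(a, a), cons(a, g(e, e)))))))  →  m(a, e, cons(cons(0, e), m(cons(cons(0, cons(e, a)), cons(e, a)), g(e, pair(cons(0, e), pair(0, a))), pair(pair(a, a), cons(a, g(e, e))))))   [R6 at 3.2]
2. m(a, e, cons(cons(0, e), m(cons(cons(0, cons(e, a)), cons(e, a)), g(e, pair(cons(0, e), pair(0, a))), pair(pair(a, a), cons(a, g(e, e))))))  →  m(a, e, cons(cons(0, e), m(cons(cons(0, cons(e, a)), cons(e, a)), pair(cons(0, e), pair(0, a)), pair(pair(a, a), cons(a, g(e, e))))))   [R6 at 3.2.2]
3. m(a, e, cons(cons(0, e), m(cons(cons(0, cons(e, a)), cons(e, a)), pair(cons(0, e), pair(0, a)), pair(pair(a, a), cons(a, g(e, e))))))  →  m(a, e, cons(cons(0, e), a))   [R7 at 3.2]
4. m(a, e, cons(cons(0, e), a))  →  e   [R3 at ε]

e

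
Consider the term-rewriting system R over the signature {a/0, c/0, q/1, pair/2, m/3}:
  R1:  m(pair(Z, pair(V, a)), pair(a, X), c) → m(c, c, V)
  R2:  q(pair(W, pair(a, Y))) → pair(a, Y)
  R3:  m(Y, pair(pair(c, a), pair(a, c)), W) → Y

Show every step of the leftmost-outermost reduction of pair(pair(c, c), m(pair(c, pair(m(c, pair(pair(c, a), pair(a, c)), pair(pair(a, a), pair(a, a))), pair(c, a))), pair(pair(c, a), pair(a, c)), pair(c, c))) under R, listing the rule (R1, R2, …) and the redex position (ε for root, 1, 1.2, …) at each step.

1. pair(pair(c, c), m(pair(c, pair(m(c, pair(pair(c, a), pair(a, c)), pair(pair(a, a), pair(a, a))), pair(c, a))), pair(pair(c, a), pair(a, c)), pair(c, c)))  →  pair(pair(c, c), pair(c, pair(m(c, pair(pair(c, a), pair(a, c)), pair(pair(a, a), pair(a, a))), pair(c, a))))   [R3 at 2]
2. pair(pair(c, c), pair(c, pair(m(c, pair(pair(c, a), pair(a, c)), pair(pair(a, a), pair(a, a))), pair(c, a))))  →  pair(pair(c, c), pair(c, pair(c, pair(c, a))))   [R3 at 2.2.1]

pair(pair(c, c), pair(c, pair(c, pair(c, a))))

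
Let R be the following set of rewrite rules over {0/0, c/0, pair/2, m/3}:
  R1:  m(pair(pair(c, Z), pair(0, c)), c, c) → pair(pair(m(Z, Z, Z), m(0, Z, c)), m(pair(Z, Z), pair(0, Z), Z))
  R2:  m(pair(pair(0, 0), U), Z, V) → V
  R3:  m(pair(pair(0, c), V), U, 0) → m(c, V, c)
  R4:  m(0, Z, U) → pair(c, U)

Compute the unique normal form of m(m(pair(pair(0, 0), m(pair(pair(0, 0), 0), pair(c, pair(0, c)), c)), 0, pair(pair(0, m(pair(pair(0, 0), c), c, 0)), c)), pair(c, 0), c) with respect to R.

c

1. m(m(pair(pair(0, 0), m(pair(pair(0, 0), 0), pair(c, pair(0, c)), c)), 0, pair(pair(0, m(pair(pair(0, 0), c), c, 0)), c)), pair(c, 0), c)  →  m(pair(pair(0, m(pair(pair(0, 0), c), c, 0)), c), pair(c, 0), c)   [R2 at 1]
2. m(pair(pair(0, m(pair(pair(0, 0), c), c, 0)), c), pair(c, 0), c)  →  m(pair(pair(0, 0), c), pair(c, 0), c)   [R2 at 1.1.2]
3. m(pair(pair(0, 0), c), pair(c, 0), c)  →  c   [R2 at ε]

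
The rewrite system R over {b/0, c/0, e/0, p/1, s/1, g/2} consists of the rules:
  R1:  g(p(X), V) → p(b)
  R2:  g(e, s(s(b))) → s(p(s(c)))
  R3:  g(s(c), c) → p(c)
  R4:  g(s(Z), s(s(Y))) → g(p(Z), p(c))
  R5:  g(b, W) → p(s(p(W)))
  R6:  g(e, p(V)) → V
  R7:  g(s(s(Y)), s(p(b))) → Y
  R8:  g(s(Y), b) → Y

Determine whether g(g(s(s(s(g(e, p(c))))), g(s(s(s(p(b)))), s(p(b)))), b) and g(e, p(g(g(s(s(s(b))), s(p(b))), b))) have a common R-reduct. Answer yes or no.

Reduce t₁ = g(g(s(s(s(g(e, p(c))))), g(s(s(s(p(b)))), s(p(b)))), b):
1. g(g(s(s(s(g(e, p(c))))), g(s(s(s(p(b)))), s(p(b)))), b)  →  g(g(s(s(s(c))), g(s(s(s(p(b)))), s(p(b)))), b)   [R6 at 1.1.1.1.1]
2. g(g(s(s(s(c))), g(s(s(s(p(b)))), s(p(b)))), b)  →  g(g(s(s(s(c))), s(p(b))), b)   [R7 at 1.2]
3. g(g(s(s(s(c))), s(p(b))), b)  →  g(s(c), b)   [R7 at 1]
4. g(s(c), b)  →  c   [R8 at ε]

Reduce t₂ = g(e, p(g(g(s(s(s(b))), s(p(b))), b))):
1. g(e, p(g(g(s(s(s(b))), s(p(b))), b)))  →  g(g(s(s(s(b))), s(p(b))), b)   [R6 at ε]
2. g(g(s(s(s(b))), s(p(b))), b)  →  g(s(b), b)   [R7 at 1]
3. g(s(b), b)  →  b   [R8 at ε]

no — NF(t₁) = c, NF(t₂) = b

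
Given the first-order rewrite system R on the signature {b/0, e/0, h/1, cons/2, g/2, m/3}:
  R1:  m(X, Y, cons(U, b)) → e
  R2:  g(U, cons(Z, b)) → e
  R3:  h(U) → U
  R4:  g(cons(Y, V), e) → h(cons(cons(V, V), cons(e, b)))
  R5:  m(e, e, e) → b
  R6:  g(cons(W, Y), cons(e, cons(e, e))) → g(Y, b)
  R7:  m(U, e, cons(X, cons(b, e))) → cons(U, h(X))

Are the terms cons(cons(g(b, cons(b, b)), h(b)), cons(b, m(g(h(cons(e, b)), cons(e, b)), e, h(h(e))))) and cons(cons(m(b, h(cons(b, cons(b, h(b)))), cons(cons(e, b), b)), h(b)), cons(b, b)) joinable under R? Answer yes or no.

yes — NF(t₁) = cons(cons(e, b), cons(b, b)), NF(t₂) = cons(cons(e, b), cons(b, b))

Reduce t₁ = cons(cons(g(b, cons(b, b)), h(b)), cons(b, m(g(h(cons(e, b)), cons(e, b)), e, h(h(e))))):
1. cons(cons(g(b, cons(b, b)), h(b)), cons(b, m(g(h(cons(e, b)), cons(e, b)), e, h(h(e)))))  →  cons(cons(e, h(b)), cons(b, m(g(h(cons(e, b)), cons(e, b)), e, h(h(e)))))   [R2 at 1.1]
2. cons(cons(e, h(b)), cons(b, m(g(h(cons(e, b)), cons(e, b)), e, h(h(e)))))  →  cons(cons(e, b), cons(b, m(g(h(cons(e, b)), cons(e, b)), e, h(h(e)))))   [R3 at 1.2]
3. cons(cons(e, b), cons(b, m(g(h(cons(e, b)), cons(e, b)), e, h(h(e)))))  →  cons(cons(e, b), cons(b, m(e, e, h(h(e)))))   [R2 at 2.2.1]
4. cons(cons(e, b), cons(b, m(e, e, h(h(e)))))  →  cons(cons(e, b), cons(b, m(e, e, h(e))))   [R3 at 2.2.3]
5. cons(cons(e, b), cons(b, m(e, e, h(e))))  →  cons(cons(e, b), cons(b, m(e, e, e)))   [R3 at 2.2.3]
6. cons(cons(e, b), cons(b, m(e, e, e)))  →  cons(cons(e, b), cons(b, b))   [R5 at 2.2]

Reduce t₂ = cons(cons(m(b, h(cons(b, cons(b, h(b)))), cons(cons(e, b), b)), h(b)), cons(b, b)):
1. cons(cons(m(b, h(cons(b, cons(b, h(b)))), cons(cons(e, b), b)), h(b)), cons(b, b))  →  cons(cons(e, h(b)), cons(b, b))   [R1 at 1.1]
2. cons(cons(e, h(b)), cons(b, b))  →  cons(cons(e, b), cons(b, b))   [R3 at 1.2]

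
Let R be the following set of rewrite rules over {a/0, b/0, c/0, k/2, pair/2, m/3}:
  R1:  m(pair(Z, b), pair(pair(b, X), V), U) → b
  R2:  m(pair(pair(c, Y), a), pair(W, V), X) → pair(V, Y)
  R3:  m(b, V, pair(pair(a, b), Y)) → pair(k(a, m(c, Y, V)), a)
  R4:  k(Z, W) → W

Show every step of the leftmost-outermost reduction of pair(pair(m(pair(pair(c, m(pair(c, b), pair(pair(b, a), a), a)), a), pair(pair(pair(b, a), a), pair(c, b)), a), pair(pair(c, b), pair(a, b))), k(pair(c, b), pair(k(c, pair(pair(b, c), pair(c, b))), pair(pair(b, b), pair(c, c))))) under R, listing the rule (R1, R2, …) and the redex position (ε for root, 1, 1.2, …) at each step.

1. pair(pair(m(pair(pair(c, m(pair(c, b), pair(pair(b, a), a), a)), a), pair(pair(pair(b, a), a), pair(c, b)), a), pair(pair(c, b), pair(a, b))), k(pair(c, b), pair(k(c, pair(pair(b, c), pair(c, b))), pair(pair(b, b), pair(c, c)))))  →  pair(pair(pair(pair(c, b), m(pair(c, b), pair(pair(b, a), a), a)), pair(pair(c, b), pair(a, b))), k(pair(c, b), pair(k(c, pair(pair(b, c), pair(c, b))), pair(pair(b, b), pair(c, c)))))   [R2 at 1.1]
2. pair(pair(pair(pair(c, b), m(pair(c, b), pair(pair(b, a), a), a)), pair(pair(c, b), pair(a, b))), k(pair(c, b), pair(k(c, pair(pair(b, c), pair(c, b))), pair(pair(b, b), pair(c, c)))))  →  pair(pair(pair(pair(c, b), b), pair(pair(c, b), pair(a, b))), k(pair(c, b), pair(k(c, pair(pair(b, c), pair(c, b))), pair(pair(b, b), pair(c, c)))))   [R1 at 1.1.2]
3. pair(pair(pair(pair(c, b), b), pair(pair(c, b), pair(a, b))), k(pair(c, b), pair(k(c, pair(pair(b, c), pair(c, b))), pair(pair(b, b), pair(c, c)))))  →  pair(pair(pair(pair(c, b), b), pair(pair(c, b), pair(a, b))), pair(k(c, pair(pair(b, c), pair(c, b))), pair(pair(b, b), pair(c, c))))   [R4 at 2]
4. pair(pair(pair(pair(c, b), b), pair(pair(c, b), pair(a, b))), pair(k(c, pair(pair(b, c), pair(c, b))), pair(pair(b, b), pair(c, c))))  →  pair(pair(pair(pair(c, b), b), pair(pair(c, b), pair(a, b))), pair(pair(pair(b, c), pair(c, b)), pair(pair(b, b), pair(c, c))))   [R4 at 2.1]

pair(pair(pair(pair(c, b), b), pair(pair(c, b), pair(a, b))), pair(pair(pair(b, c), pair(c, b)), pair(pair(b, b), pair(c, c))))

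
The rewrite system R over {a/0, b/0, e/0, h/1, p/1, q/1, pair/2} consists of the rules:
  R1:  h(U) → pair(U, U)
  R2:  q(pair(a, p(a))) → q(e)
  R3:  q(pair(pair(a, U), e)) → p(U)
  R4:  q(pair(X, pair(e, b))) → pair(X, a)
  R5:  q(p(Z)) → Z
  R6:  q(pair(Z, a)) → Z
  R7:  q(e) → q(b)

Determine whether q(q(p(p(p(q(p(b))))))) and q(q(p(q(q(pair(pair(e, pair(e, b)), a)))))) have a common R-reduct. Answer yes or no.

no — NF(t₁) = p(b), NF(t₂) = e

Reduce t₁ = q(q(p(p(p(q(p(b))))))):
1. q(q(p(p(p(q(p(b)))))))  →  q(p(p(q(p(b)))))   [R5 at 1]
2. q(p(p(q(p(b)))))  →  p(q(p(b)))   [R5 at ε]
3. p(q(p(b)))  →  p(b)   [R5 at 1]

Reduce t₂ = q(q(p(q(q(pair(pair(e, pair(e, b)), a)))))):
1. q(q(p(q(q(pair(pair(e, pair(e, b)), a))))))  →  q(q(q(pair(pair(e, pair(e, b)), a))))   [R5 at 1]
2. q(q(q(pair(pair(e, pair(e, b)), a))))  →  q(q(pair(e, pair(e, b))))   [R6 at 1.1]
3. q(q(pair(e, pair(e, b))))  →  q(pair(e, a))   [R4 at 1]
4. q(pair(e, a))  →  e   [R6 at ε]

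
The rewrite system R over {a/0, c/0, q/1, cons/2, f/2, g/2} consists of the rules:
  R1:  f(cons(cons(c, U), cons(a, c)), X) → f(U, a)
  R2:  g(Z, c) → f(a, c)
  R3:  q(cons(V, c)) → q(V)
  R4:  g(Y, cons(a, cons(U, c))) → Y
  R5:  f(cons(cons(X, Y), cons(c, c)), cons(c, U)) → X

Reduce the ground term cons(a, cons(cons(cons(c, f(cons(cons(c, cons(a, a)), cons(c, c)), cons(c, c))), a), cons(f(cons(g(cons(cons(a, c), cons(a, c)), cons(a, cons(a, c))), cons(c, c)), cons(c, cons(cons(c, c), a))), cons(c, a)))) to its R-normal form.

1. cons(a, cons(cons(cons(c, f(cons(cons(c, cons(a, a)), cons(c, c)), cons(c, c))), a), cons(f(cons(g(cons(cons(a, c), cons(a, c)), cons(a, cons(a, c))), cons(c, c)), cons(c, cons(cons(c, c), a))), cons(c, a))))  →  cons(a, cons(cons(cons(c, c), a), cons(f(cons(g(cons(cons(a, c), cons(a, c)), cons(a, cons(a, c))), cons(c, c)), cons(c, cons(cons(c, c), a))), cons(c, a))))   [R5 at 2.1.1.2]
2. cons(a, cons(cons(cons(c, c), a), cons(f(cons(g(cons(cons(a, c), cons(a, c)), cons(a, cons(a, c))), cons(c, c)), cons(c, cons(cons(c, c), a))), cons(c, a))))  →  cons(a, cons(cons(cons(c, c), a), cons(f(cons(cons(cons(a, c), cons(a, c)), cons(c, c)), cons(c, cons(cons(c, c), a))), cons(c, a))))   [R4 at 2.2.1.1.1]
3. cons(a, cons(cons(cons(c, c), a), cons(f(cons(cons(cons(a, c), cons(a, c)), cons(c, c)), cons(c, cons(cons(c, c), a))), cons(c, a))))  →  cons(a, cons(cons(cons(c, c), a), cons(cons(a, c), cons(c, a))))   [R5 at 2.2.1]

cons(a, cons(cons(cons(c, c), a), cons(cons(a, c), cons(c, a))))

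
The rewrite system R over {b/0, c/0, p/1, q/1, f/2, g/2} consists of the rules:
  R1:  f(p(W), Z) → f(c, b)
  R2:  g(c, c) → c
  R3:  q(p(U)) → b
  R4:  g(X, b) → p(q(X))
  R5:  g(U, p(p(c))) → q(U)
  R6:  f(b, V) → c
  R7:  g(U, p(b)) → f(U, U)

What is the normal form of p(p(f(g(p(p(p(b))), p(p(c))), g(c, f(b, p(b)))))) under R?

p(p(c))

1. p(p(f(g(p(p(p(b))), p(p(c))), g(c, f(b, p(b))))))  →  p(p(f(q(p(p(p(b)))), g(c, f(b, p(b))))))   [R5 at 1.1.1]
2. p(p(f(q(p(p(p(b)))), g(c, f(b, p(b))))))  →  p(p(f(b, g(c, f(b, p(b))))))   [R3 at 1.1.1]
3. p(p(f(b, g(c, f(b, p(b))))))  →  p(p(c))   [R6 at 1.1]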